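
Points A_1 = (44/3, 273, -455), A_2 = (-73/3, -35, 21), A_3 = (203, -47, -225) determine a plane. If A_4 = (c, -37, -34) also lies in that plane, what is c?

77/3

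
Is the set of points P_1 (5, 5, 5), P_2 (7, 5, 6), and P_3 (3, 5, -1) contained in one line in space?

No

P_1P_2 = (2, 0, 1), P_1P_3 = (-2, 0, -6).
P_1P_2 × P_1P_3 = (0, 10, 0).
The cross product is nonzero, so the points do not lie on one line.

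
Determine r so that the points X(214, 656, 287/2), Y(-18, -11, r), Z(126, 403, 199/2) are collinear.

55/2

Collinearity requires XY × XZ = 0; each component is linear in r.
The x-component gives (253)r + (-13915/2) = 0, so r = 55/2.
The remaining components then also vanish.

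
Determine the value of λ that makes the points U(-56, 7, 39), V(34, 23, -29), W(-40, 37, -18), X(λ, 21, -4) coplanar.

-13

Coplanarity ⇔ det[UV; UW; UX] = 0.
Expanding, this is linear in λ: (1128)λ + (14664) = 0.
So λ = -13.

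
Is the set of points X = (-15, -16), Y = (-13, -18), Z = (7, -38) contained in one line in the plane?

Yes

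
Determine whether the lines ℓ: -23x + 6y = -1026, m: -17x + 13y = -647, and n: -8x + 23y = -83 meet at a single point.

Lines aᵢx + bᵢy = cᵢ with pairwise distinct directions are concurrent exactly when det[aᵢ bᵢ cᵢ] = 0.
Here the determinant is -394.
Nonzero, so no common point exists.

No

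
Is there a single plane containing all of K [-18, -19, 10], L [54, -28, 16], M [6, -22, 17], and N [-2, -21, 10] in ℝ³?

With K as base: KL = (72, -9, 6), KM = (24, -3, 7), KN = (16, -2, 0).
KM × KN = (14, 112, 0).
KL · (KM × KN) = 0.
The scalar triple product vanishes, so the four points are coplanar.

Yes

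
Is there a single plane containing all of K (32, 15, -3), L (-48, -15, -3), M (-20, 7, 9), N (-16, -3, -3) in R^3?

Yes

A normal to the plane through K, L, M is n = KL × KM = (-360, 960, -920).
The plane has equation n·P = 5640. For N: n·N = 5640.
Equal, so N lies in the plane and all four are coplanar.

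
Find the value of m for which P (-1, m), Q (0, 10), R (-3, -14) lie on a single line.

Collinearity: (P − Q) must be parallel to (R − Q) = (-3, -24).
Cross-multiplying the components: (m − 10)·(-3) = (-1)·(-24).
Solving gives m = 2.

2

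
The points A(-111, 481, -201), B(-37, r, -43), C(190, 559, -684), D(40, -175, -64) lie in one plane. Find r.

The points are coplanar iff AB · (AC × AD) = 0.
Expanding, this is linear in r: (-114170)r + (-799190) = 0.
So r = -7.

-7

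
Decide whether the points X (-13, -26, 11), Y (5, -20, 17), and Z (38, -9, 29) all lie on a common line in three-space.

No

XY = (18, 6, 6), XZ = (51, 17, 18).
XY × XZ = (6, -18, 0).
The cross product is nonzero, so the points do not lie on one line.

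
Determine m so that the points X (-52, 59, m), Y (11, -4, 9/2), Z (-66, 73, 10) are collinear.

Direction YZ = (-77, 77, 11/2). From the x-coordinate of X, the parameter along the line is τ = (-52 − 11)/(-77) = 9/11.
Then m = 9/2 + 9/11·(11/2) = 9.

9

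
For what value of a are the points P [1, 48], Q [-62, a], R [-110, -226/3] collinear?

-22

Collinearity: (Q − P) must be parallel to (R − P) = (-111, -370/3).
Cross-multiplying the components: (a − 48)·(-111) = (-63)·(-370/3).
Solving gives a = -22.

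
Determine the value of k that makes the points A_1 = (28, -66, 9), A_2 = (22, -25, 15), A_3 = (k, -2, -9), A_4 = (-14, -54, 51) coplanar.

Normal to plane A_1A_2A_4: n = (1650, 0, 1650); plane equation n·P = 61050.
Requiring n·A_3 = 61050: (1650)k + (-14850) = 61050.
So k = 46.

46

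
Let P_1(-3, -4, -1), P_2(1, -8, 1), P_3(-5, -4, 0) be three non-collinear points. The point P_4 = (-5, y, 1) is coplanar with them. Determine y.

A normal to the plane is n = P_1P_2 × P_1P_3 = (-4, -8, -8).
P_4 lies in the plane iff n · P_1P_4 = 0.
This gives (-8)y + (-40) = 0, so y = -5.

-5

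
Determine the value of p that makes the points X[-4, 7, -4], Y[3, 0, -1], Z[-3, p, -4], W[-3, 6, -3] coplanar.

Coplanarity ⇔ det[XY; XZ; XW] = 0.
Expanding, this is linear in p: (4)p + (-24) = 0.
So p = 6.

6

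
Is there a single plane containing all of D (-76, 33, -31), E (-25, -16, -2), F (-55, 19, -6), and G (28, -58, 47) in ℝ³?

The four points are coplanar iff the 3×3 determinant with rows DE, DF, DG is zero.
Rows: (51, -49, 29), (21, -14, 25), (104, -91, 78).
Expanding along the first row: (51)(1183) − (-49)(-962) + (29)(-455) = 0.
Zero determinant ⇒ coplanar.

Yes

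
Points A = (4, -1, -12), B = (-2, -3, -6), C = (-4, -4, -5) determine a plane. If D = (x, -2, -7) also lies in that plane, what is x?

The plane through A, B, C has equation 4x − 6y + 2z = -2.
Substituting D: (4)x + (-2) = -2, so x = 0.

0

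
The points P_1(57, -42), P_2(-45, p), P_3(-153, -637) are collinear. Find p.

-331

The three points are collinear iff det[P_1P_2; P_1P_3] = 0.
This determinant is linear in p: (210)p + (69510) = 0, so p = -331.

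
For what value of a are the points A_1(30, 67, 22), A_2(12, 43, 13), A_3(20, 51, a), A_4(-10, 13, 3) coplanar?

21

Coplanarity ⇔ det[A_1A_2; A_1A_3; A_1A_4] = 0.
Expanding, this is linear in a: (-12)a + (252) = 0.
So a = 21.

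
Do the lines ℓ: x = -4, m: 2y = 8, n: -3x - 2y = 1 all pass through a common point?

No

Intersecting ℓ and m: solving the 2×2 system gives (x, y) = (-4, 4).
Substitute into n: (-3)(-4) + (-2)(4) = 4.
But n requires 1 ≠ 4, so the three lines have no common point.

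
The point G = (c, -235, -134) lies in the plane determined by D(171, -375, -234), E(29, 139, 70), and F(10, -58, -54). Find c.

301

The plane through D, E, F has equation −3848x − 23384y + 37740z = -720168.
Substituting G: (-3848)c + (438080) = -720168, so c = 301.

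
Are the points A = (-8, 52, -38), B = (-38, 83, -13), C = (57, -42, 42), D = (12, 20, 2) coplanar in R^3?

With A as base: AB = (-30, 31, 25), AC = (65, -94, 80), AD = (20, -32, 40).
AC × AD = (-1200, -1000, -200).
AB · (AC × AD) = 0.
The scalar triple product vanishes, so the four points are coplanar.

Yes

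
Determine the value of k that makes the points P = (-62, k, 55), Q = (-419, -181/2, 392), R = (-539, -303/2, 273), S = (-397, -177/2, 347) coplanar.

Coplanarity ⇔ det[PQ; PR; PS] = 0.
Expanding, this is linear in k: (8018)k + (32072) = 0.
So k = -4.

-4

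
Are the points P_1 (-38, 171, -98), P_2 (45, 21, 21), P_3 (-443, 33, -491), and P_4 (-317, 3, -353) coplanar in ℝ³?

A normal to the plane through P_1, P_2, P_3 is n = P_1P_2 × P_1P_3 = (75372, -15576, -72204).
The plane has equation n·P = 1548360. For P_4: n·P_4 = 1548360.
Equal, so P_4 lies in the plane and all four are coplanar.

Yes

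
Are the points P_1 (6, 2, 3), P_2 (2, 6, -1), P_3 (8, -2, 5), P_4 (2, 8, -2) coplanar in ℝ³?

No

With P_1 as base: P_1P_2 = (-4, 4, -4), P_1P_3 = (2, -4, 2), P_1P_4 = (-4, 6, -5).
P_1P_3 × P_1P_4 = (8, 2, -4).
P_1P_2 · (P_1P_3 × P_1P_4) = -8.
Since -8 ≠ 0, the four points are not coplanar.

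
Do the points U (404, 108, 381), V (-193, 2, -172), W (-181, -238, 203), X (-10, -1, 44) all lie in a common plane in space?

No

A normal to the plane through U, V, W is n = UV × UW = (-172470, 217239, 144552).
The plane has equation n·P = 8858244. For X: n·X = 7867749.
7867749 ≠ 8858244, so X is off the plane.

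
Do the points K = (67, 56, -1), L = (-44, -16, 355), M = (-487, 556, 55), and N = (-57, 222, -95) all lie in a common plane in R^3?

No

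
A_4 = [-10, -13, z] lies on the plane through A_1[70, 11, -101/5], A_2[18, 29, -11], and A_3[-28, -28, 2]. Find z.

The plane through A_1, A_2, A_3 has equation (3792/5)x + (1264/5)y + 3792z = -103648/5.
Substituting A_4: (3792)z + (-54352/5) = -103648/5, so z = -13/5.

-13/5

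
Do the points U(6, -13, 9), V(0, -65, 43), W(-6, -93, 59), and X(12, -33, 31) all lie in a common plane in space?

The four points are coplanar iff the 3×3 determinant with rows UV, UW, UX is zero.
Rows: (-6, -52, 34), (-12, -80, 50), (6, -20, 22).
Expanding along the first row: (-6)(-760) − (-52)(-564) + (34)(720) = -288.
Nonzero ⇒ not coplanar.

No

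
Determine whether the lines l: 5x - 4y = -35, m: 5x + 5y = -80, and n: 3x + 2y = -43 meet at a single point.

Lines aᵢx + bᵢy = cᵢ with pairwise distinct directions are concurrent exactly when det[aᵢ bᵢ cᵢ] = 0.
Here the determinant is 0.
It vanishes, so the lines are concurrent at (-11, -5).

Yes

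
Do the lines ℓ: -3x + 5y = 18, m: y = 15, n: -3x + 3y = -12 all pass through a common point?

The three lines meet at one point iff the augmented coefficient matrix [aᵢ bᵢ cᵢ] has rank < 3, i.e. its determinant vanishes.
Here the determinant is 0.
It vanishes, so the lines are concurrent at (19, 15).

Yes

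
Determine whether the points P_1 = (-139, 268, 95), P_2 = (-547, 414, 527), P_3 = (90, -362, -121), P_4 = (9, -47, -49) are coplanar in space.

No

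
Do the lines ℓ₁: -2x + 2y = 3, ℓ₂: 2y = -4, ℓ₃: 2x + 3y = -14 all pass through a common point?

No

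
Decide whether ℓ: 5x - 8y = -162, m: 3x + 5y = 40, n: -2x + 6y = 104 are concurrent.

Yes

Intersecting ℓ and m: solving the 2×2 system gives (x, y) = (-10, 14).
Substitute into n: (-2)(-10) + (6)(14) = 104.
This equals 104, so (-10, 14) lies on all three lines and they are concurrent.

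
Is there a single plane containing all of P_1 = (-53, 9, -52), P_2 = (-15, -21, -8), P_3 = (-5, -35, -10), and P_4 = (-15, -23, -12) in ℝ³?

With P_1 as base: P_1P_2 = (38, -30, 44), P_1P_3 = (48, -44, 42), P_1P_4 = (38, -32, 40).
P_1P_3 × P_1P_4 = (-416, -324, 136).
P_1P_2 · (P_1P_3 × P_1P_4) = -104.
Since -104 ≠ 0, the four points are not coplanar.

No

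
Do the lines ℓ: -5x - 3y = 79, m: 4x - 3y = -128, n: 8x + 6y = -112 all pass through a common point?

Intersecting ℓ and m: solving the 2×2 system gives (x, y) = (-23, 12).
Substitute into n: (8)(-23) + (6)(12) = -112.
This equals -112, so (-23, 12) lies on all three lines and they are concurrent.

Yes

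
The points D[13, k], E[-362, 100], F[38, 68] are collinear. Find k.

70

Collinearity: (D − E) must be parallel to (F − E) = (400, -32).
Cross-multiplying the components: (k − 100)·(400) = (375)·(-32).
Solving gives k = 70.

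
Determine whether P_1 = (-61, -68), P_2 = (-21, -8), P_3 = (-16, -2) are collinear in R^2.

No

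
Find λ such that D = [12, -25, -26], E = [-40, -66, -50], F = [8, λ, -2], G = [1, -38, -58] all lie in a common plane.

-24

Coplanarity ⇔ det[DE; DF; DG] = 0.
Expanding, this is linear in λ: (1400)λ + (33600) = 0.
So λ = -24.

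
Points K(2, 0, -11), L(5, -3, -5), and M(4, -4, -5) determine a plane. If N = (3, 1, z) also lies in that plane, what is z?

A normal to the plane is n = KL × KM = (6, -6, -6).
N lies in the plane iff n · KN = 0.
This gives (-6)z + (-66) = 0, so z = -11.

-11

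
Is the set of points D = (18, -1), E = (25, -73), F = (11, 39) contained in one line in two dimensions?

DE = (7, -72), DF = (-7, 40).
Twice the signed area of △DEF is (7)(40) − (-72)(-7) = -224.
The area is nonzero, so the three points are not collinear.

No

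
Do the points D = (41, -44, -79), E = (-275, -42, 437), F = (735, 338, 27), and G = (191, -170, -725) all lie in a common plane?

Yes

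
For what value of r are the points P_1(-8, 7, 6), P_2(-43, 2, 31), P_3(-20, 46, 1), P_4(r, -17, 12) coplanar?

Normal to plane P_1P_2P_3: n = (-950, -475, -1425); plane equation n·P = -4275.
Requiring n·P_4 = -4275: (-950)r + (-9025) = -4275.
So r = -5.

-5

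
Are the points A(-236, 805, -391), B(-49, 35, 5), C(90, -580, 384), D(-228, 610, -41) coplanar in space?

No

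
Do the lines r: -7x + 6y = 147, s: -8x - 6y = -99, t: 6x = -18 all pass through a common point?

Intersecting r and s: solving the 2×2 system gives (x, y) = (-16/5, 623/30).
Substitute into t: (6)(-16/5) + (0)(623/30) = -96/5.
But t requires -18 ≠ -96/5, so the three lines have no common point.

No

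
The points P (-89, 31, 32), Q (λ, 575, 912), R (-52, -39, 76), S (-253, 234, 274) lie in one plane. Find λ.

-564

The points are coplanar iff PQ · (PR × PS) = 0.
Expanding, this is linear in λ: (-25872)λ + (-14591808) = 0.
So λ = -564.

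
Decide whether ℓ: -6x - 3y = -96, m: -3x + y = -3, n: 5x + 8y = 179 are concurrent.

Yes

The three lines meet at one point iff the augmented coefficient matrix [aᵢ bᵢ cᵢ] has rank < 3, i.e. its determinant vanishes.
Here the determinant is 0.
It vanishes, so the lines are concurrent at (7, 18).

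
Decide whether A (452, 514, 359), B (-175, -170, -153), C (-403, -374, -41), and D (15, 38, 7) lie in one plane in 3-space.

Yes

The four points are coplanar iff the 3×3 determinant with rows AB, AC, AD is zero.
Rows: (-627, -684, -512), (-855, -888, -400), (-437, -476, -352).
Expanding along the first row: (-627)(122176) − (-684)(126160) + (-512)(18924) = 0.
Zero determinant ⇒ coplanar.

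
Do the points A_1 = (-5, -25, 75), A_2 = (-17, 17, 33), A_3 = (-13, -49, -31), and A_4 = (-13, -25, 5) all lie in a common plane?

With A_1 as base: A_1A_2 = (-12, 42, -42), A_1A_3 = (-8, -24, -106), A_1A_4 = (-8, 0, -70).
A_1A_3 × A_1A_4 = (1680, 288, -192).
A_1A_2 · (A_1A_3 × A_1A_4) = 0.
The scalar triple product vanishes, so the four points are coplanar.

Yes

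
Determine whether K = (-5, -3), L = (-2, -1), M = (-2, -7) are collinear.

KL = (3, 2), KM = (3, -4).
If collinear, KM would be a scalar multiple of KL. But (3)·(-4) ≠ (2)·(3) (difference -18), so they are not parallel; the points are not collinear.

No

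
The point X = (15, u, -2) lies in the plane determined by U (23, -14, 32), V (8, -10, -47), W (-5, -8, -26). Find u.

-12

A normal to the plane is n = UV × UW = (242, 1342, 22).
X lies in the plane iff n · UX = 0.
This gives (1342)u + (16104) = 0, so u = -12.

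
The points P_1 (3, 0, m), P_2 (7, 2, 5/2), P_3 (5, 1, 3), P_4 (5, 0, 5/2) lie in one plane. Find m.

Coplanarity ⇔ det[P_1P_2; P_1P_3; P_1P_4] = 0.
Expanding, this is linear in m: (-2)m + (7) = 0.
So m = 7/2.

7/2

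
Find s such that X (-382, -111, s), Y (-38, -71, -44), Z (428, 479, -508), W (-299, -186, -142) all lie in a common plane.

-380

Coplanarity ⇔ det[XY; XZ; XW] = 0.
Expanding, this is linear in s: (-89960)s + (-34184800) = 0.
So s = -380.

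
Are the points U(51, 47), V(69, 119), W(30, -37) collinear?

Yes

UV = (18, 72), UW = (-21, -84).
Checking proportionality: UW = -7/6·UV, so the vectors are parallel and the points are collinear.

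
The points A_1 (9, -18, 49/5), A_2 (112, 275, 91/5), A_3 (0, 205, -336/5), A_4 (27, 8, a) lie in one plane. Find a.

Normal to plane A_1A_2A_3: n = (-122171/5, 39277/5, 25606); plane equation n·P = -551831/5.
Requiring n·A_4 = -551831/5: (25606)a + (-2984401/5) = -551831/5.
So a = 19.

19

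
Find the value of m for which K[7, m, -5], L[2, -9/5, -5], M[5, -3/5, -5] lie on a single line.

Direction LM = (3, 6/5, 0). From the x-coordinate of K, the parameter along the line is τ = (7 − 2)/3 = 5/3.
Then m = (-9/5) + 5/3·(6/5) = 1/5.

1/5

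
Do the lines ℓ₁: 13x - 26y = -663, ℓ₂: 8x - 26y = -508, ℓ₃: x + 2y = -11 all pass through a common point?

Yes

The three lines meet at one point iff the augmented coefficient matrix [aᵢ bᵢ cᵢ] has rank < 3, i.e. its determinant vanishes.
Here the determinant is 0.
It vanishes, so the lines are concurrent at (-31, 10).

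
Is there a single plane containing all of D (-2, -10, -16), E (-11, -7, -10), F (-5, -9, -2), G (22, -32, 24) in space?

The four points are coplanar iff the 3×3 determinant with rows DE, DF, DG is zero.
Rows: (-9, 3, 6), (-3, 1, 14), (24, -22, 40).
Expanding along the first row: (-9)(348) − (3)(-456) + (6)(42) = -1512.
Nonzero ⇒ not coplanar.

No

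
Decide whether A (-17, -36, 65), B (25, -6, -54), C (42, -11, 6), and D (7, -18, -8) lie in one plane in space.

No

With A as base: AB = (42, 30, -119), AC = (59, 25, -59), AD = (24, 18, -73).
AC × AD = (-763, 2891, 462).
AB · (AC × AD) = -294.
Since -294 ≠ 0, the four points are not coplanar.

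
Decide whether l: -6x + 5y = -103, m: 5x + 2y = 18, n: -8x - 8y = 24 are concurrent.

Yes

Lines aᵢx + bᵢy = cᵢ with pairwise distinct directions are concurrent exactly when det[aᵢ bᵢ cᵢ] = 0.
Here the determinant is 0.
It vanishes, so the lines are concurrent at (8, -11).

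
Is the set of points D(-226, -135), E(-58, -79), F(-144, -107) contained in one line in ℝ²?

No

DE = (168, 56), DF = (82, 28).
If collinear, DF would be a scalar multiple of DE. But (168)·(28) ≠ (56)·(82) (difference 112), so they are not parallel; the points are not collinear.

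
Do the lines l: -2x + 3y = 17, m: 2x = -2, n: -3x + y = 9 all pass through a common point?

No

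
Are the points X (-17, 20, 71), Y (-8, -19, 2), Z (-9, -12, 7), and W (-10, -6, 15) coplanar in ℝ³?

With X as base: XY = (9, -39, -69), XZ = (8, -32, -64), XW = (7, -26, -56).
XZ × XW = (128, 0, 16).
XY · (XZ × XW) = 48.
Since 48 ≠ 0, the four points are not coplanar.

No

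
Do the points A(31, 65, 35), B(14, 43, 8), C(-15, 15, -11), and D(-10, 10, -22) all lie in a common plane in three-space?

A normal to the plane through A, B, C is n = AB × AC = (-338, 460, -162).
The plane has equation n·P = 13752. For D: n·D = 11544.
11544 ≠ 13752, so D is off the plane.

No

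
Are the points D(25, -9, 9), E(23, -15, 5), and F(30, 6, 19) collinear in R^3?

Yes

DE = (-2, -6, -4), DF = (5, 15, 10).
DE × DF = (0, 0, 0).
The cross product vanishes, so the three points are collinear.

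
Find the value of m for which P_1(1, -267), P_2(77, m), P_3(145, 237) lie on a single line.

-1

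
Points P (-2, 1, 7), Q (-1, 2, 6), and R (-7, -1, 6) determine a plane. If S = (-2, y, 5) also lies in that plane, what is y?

A normal to the plane is n = PQ × PR = (-3, 6, 3).
S lies in the plane iff n · PS = 0.
This gives (6)y + (-12) = 0, so y = 2.

2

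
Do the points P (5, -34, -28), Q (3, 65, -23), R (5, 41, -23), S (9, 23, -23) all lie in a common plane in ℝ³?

No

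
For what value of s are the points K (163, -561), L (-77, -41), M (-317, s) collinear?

Collinearity: (M − K) must be parallel to (L − K) = (-240, 520).
Cross-multiplying the components: (s − (-561))·(-240) = (-480)·(520).
Solving gives s = 479.

479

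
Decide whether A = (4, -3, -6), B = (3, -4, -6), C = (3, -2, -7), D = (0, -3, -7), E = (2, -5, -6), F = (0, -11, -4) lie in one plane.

No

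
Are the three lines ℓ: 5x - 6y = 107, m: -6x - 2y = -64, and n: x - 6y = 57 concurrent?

No

Intersecting ℓ and m: solving the 2×2 system gives (x, y) = (13, -7).
Substitute into n: (1)(13) + (-6)(-7) = 55.
But n requires 57 ≠ 55, so the three lines have no common point.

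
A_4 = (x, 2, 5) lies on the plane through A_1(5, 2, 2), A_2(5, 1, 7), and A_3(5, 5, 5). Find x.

5

The plane through A_1, A_2, A_3 has equation −18x = -90.
Substituting A_4: (-18)x + (0) = -90, so x = 5.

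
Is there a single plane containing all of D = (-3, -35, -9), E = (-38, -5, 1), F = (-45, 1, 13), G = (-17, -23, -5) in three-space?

Yes

A normal to the plane through D, E, F is n = DE × DF = (300, 350, 0).
The plane has equation n·P = -13150. For G: n·G = -13150.
Equal, so G lies in the plane and all four are coplanar.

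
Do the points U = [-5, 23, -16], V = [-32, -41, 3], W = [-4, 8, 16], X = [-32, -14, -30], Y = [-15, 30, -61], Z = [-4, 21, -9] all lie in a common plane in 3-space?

The plane through U, V, W has normal n = UV × UW = (-1763, 883, 469) and equation n·P = 21620.
Checking the remaining points: n·X = 29984, n·Y = 24326, n·Z = 21374.
Since n·X = 29984 ≠ 21620, X is off the plane and the points are not all coplanar.

No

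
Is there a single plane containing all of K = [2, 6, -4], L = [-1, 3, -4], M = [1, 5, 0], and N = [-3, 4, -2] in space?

The four points are coplanar iff the 3×3 determinant with rows KL, KM, KN is zero.
Rows: (-3, -3, 0), (-1, -1, 4), (-5, -2, 2).
Expanding along the first row: (-3)(6) − (-3)(18) + (0)(-3) = 36.
Nonzero ⇒ not coplanar.

No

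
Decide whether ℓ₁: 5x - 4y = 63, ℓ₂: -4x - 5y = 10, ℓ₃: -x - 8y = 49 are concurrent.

No

Intersecting ℓ₁ and ℓ₂: solving the 2×2 system gives (x, y) = (275/41, -302/41).
Substitute into ℓ₃: (-1)(275/41) + (-8)(-302/41) = 2141/41.
But ℓ₃ requires 49 ≠ 2141/41, so the three lines have no common point.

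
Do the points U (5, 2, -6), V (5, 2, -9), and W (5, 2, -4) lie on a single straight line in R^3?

Yes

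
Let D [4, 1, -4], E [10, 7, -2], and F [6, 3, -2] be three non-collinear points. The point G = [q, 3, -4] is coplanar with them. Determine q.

6

The plane through D, E, F has equation 8x − 8y = 24.
Substituting G: (8)q + (-24) = 24, so q = 6.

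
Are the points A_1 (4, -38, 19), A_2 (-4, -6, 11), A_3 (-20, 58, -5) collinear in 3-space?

A_1A_2 = (-8, 32, -8), A_1A_3 = (-24, 96, -24).
Each component of A_1A_3 is 3 times the corresponding component of A_1A_2, so A_1A_3 = 3·A_1A_2 and the points are collinear.

Yes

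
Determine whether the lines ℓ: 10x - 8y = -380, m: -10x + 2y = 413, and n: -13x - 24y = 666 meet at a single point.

No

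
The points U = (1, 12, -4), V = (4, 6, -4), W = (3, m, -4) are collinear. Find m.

8

Collinearity requires UV × UW = 0; each component is linear in m.
The z-component gives (3)m + (-24) = 0, so m = 8.
The remaining components then also vanish.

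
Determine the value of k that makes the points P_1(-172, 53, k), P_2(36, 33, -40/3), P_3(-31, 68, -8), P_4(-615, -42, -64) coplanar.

-56/3

The points are coplanar iff P_1P_2 · (P_1P_3 × P_1P_4) = 0.
Expanding, this is linear in k: (-27810)k + (-519120) = 0.
So k = -56/3.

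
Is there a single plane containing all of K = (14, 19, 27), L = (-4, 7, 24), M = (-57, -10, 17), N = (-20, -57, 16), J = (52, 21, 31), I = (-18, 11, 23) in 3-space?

Yes

The plane through K, L, M has normal n = KL × KM = (33, 33, -330) and equation n·P = -7821.
Checking the remaining points: n·N = -7821, n·J = -7821, n·I = -7821.
All equal -7821, so all 6 points lie in one plane.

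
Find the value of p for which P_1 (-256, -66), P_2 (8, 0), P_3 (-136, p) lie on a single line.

-36

The three points are collinear iff det[P_1P_2; P_1P_3] = 0.
This determinant is linear in p: (264)p + (9504) = 0, so p = -36.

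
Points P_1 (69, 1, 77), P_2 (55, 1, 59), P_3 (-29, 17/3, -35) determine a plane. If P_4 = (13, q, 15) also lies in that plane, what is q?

A normal to the plane is n = P_1P_2 × P_1P_3 = (84, 196, -196/3).
P_4 lies in the plane iff n · P_1P_4 = 0.
This gives (196)q + (-2548/3) = 0, so q = 13/3.

13/3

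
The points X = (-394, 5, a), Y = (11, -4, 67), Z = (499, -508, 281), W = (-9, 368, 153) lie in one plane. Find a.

-221

Coplanarity ⇔ det[XY; XZ; XW] = 0.
Expanding, this is linear in a: (-171456)a + (-37891776) = 0.
So a = -221.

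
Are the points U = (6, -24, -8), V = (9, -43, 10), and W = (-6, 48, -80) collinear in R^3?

No

UV = (3, -19, 18), UW = (-12, 72, -72).
UV × UW = (72, 0, -12).
The cross product is nonzero, so the points do not lie on one line.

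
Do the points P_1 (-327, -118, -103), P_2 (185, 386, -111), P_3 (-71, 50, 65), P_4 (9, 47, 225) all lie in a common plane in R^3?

The four points are coplanar iff the 3×3 determinant with rows P_1P_2, P_1P_3, P_1P_4 is zero.
Rows: (512, 504, -8), (256, 168, 168), (336, 165, 328).
Expanding along the first row: (512)(27384) − (504)(27520) + (-8)(-14208) = 264192.
Nonzero ⇒ not coplanar.

No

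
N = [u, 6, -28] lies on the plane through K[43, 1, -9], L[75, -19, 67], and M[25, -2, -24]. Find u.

The plane through K, L, M has equation 528x − 888y − 456z = 25920.
Substituting N: (528)u + (7440) = 25920, so u = 35.

35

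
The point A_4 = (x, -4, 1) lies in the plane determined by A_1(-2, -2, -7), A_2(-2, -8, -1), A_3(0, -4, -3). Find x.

4

The plane through A_1, A_2, A_3 has equation −12x + 12y + 12z = -84.
Substituting A_4: (-12)x + (-36) = -84, so x = 4.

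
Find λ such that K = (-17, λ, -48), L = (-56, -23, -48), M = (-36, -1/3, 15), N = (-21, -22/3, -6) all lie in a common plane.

The points are coplanar iff KL · (KM × KN) = 0.
Expanding, this is linear in λ: (-1365)λ + (-30030) = 0.
So λ = -22.

-22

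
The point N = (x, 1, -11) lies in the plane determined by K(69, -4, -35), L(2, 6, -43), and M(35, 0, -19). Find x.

A normal to the plane is n = KL × KM = (192, 1344, 72).
N lies in the plane iff n · KN = 0.
This gives (192)x + (-4800) = 0, so x = 25.

25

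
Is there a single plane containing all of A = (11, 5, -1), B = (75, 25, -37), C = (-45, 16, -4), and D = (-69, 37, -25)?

The four points are coplanar iff the 3×3 determinant with rows AB, AC, AD is zero.
Rows: (64, 20, -36), (-56, 11, -3), (-80, 32, -24).
Expanding along the first row: (64)(-168) − (20)(1104) + (-36)(-912) = 0.
Zero determinant ⇒ coplanar.

Yes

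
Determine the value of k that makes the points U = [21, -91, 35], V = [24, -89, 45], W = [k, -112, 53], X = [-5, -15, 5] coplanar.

63/2

The points are coplanar iff UV · (UW × UX) = 0.
Expanding, this is linear in k: (820)k + (-25830) = 0.
So k = 63/2.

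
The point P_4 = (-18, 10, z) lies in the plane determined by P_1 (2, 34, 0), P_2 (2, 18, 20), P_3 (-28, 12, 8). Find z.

17

The plane through P_1, P_2, P_3 has equation 312x − 600y − 480z = -19776.
Substituting P_4: (-480)z + (-11616) = -19776, so z = 17.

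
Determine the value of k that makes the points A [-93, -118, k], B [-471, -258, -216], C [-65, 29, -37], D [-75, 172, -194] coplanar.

80

The points are coplanar iff AB · (AC × AD) = 0.
Expanding, this is linear in k: (-60928)k + (4874240) = 0.
So k = 80.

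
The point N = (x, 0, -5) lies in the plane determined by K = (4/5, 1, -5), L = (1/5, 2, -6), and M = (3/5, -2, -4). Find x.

2/5

Coplanarity requires KL · (KM × KN) = 0.
KL = (-3/5, 1, -1), KM = (-1/5, -3, 1); the triple product is linear in x with coefficient -2 and constant term 4/5.
Setting it to zero: x = 2/5.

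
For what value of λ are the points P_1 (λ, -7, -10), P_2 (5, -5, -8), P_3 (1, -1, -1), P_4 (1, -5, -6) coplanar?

The points are coplanar iff P_1P_2 · (P_1P_3 × P_1P_4) = 0.
Expanding, this is linear in λ: (-8)λ + (32) = 0.
So λ = 4.

4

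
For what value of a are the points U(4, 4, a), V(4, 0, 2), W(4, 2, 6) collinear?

Collinearity requires UV × UW = 0; each component is linear in a.
The x-component gives (2)a + (-20) = 0, so a = 10.
The remaining components then also vanish.

10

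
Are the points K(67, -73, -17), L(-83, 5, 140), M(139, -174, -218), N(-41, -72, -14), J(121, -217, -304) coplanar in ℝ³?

No

The plane through K, L, M has normal n = KL × KM = (179, -18846, 9534) and equation n·P = 1225673.
Checking the remaining points: n·N = 1216097, n·J = 1212905.
Since n·N = 1216097 ≠ 1225673, N is off the plane and the points are not all coplanar.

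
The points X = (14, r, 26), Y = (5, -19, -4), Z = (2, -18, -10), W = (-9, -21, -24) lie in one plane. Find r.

The points are coplanar iff XY · (XZ × XW) = 0.
Expanding, this is linear in r: (-24)r + (-768) = 0.
So r = -32.

-32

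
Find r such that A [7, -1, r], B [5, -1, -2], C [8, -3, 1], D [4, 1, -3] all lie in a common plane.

0

The points are coplanar iff AB · (AC × AD) = 0.
Expanding, this is linear in r: (-4)r + (0) = 0.
So r = 0.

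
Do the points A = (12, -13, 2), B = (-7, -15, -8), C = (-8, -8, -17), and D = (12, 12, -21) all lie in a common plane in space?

No

The four points are coplanar iff the 3×3 determinant with rows AB, AC, AD is zero.
Rows: (-19, -2, -10), (-20, 5, -19), (0, 25, -23).
Expanding along the first row: (-19)(360) − (-2)(460) + (-10)(-500) = -920.
Nonzero ⇒ not coplanar.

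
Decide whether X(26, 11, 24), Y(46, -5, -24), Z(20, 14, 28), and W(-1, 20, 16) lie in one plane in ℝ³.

Yes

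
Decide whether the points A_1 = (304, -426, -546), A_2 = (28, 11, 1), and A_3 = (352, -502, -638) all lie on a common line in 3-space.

A_1A_2 = (-276, 437, 547), A_1A_3 = (48, -76, -92).
Comparing components 2 and 3: (437)(-92) − (547)(-76) = 1368 ≠ 0, so A_1A_2 and A_1A_3 are not parallel and the points are not collinear.

No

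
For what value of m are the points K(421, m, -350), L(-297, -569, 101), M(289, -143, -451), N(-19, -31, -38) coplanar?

569

Coplanarity ⇔ det[KL; KM; KN] = 0.
Expanding, this is linear in m: (72002)m + (-40969138) = 0.
So m = 569.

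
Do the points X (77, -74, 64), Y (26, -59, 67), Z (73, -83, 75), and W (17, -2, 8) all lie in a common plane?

No

With X as base: XY = (-51, 15, 3), XZ = (-4, -9, 11), XW = (-60, 72, -56).
XZ × XW = (-288, -884, -828).
XY · (XZ × XW) = -1056.
Since -1056 ≠ 0, the four points are not coplanar.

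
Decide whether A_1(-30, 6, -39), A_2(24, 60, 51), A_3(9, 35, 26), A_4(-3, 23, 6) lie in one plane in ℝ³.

With A_1 as base: A_1A_2 = (54, 54, 90), A_1A_3 = (39, 29, 65), A_1A_4 = (27, 17, 45).
A_1A_3 × A_1A_4 = (200, 0, -120).
A_1A_2 · (A_1A_3 × A_1A_4) = 0.
The scalar triple product vanishes, so the four points are coplanar.

Yes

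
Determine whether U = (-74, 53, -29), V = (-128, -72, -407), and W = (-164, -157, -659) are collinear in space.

No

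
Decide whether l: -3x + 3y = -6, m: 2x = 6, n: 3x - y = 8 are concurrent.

Lines aᵢx + bᵢy = cᵢ with pairwise distinct directions are concurrent exactly when det[aᵢ bᵢ cᵢ] = 0.
Here the determinant is 0.
It vanishes, so the lines are concurrent at (3, 1).

Yes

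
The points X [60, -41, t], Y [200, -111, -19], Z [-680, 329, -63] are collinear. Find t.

-26

Collinearity requires XY × XZ = 0; each component is linear in t.
The x-component gives (440)t + (11440) = 0, so t = -26.
The remaining components then also vanish.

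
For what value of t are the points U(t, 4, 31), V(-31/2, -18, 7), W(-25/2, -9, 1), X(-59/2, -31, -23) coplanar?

3/2

Coplanarity ⇔ det[UV; UW; UX] = 0.
Expanding, this is linear in t: (348)t + (-522) = 0.
So t = 3/2.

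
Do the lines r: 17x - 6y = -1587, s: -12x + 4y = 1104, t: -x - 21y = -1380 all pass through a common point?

Yes

Lines aᵢx + bᵢy = cᵢ with pairwise distinct directions are concurrent exactly when det[aᵢ bᵢ cᵢ] = 0.
Here the determinant is 0.
It vanishes, so the lines are concurrent at (-69, 69).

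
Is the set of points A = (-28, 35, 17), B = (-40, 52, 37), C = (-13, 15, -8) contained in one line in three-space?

No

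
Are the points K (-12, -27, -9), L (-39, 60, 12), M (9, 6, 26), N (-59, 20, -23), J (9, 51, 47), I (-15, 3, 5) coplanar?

The plane through K, L, M has normal n = KL × KM = (2352, 1386, -2718) and equation n·P = -41184.
Checking the remaining points: n·N = -48534, n·J = -35892, n·I = -44712.
Since n·N = -48534 ≠ -41184, N is off the plane and the points are not all coplanar.

No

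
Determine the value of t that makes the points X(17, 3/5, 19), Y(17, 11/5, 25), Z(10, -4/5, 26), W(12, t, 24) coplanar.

The points are coplanar iff XY · (XZ × XW) = 0.
Expanding, this is linear in t: (-42)t + (-84/5) = 0.
So t = -2/5.

-2/5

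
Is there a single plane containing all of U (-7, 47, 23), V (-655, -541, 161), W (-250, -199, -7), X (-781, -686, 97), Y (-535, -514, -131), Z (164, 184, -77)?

The plane through U, V, W has normal n = UV × UW = (51588, -52974, 16524) and equation n·P = -2470842.
Checking the remaining points: n·X = -2347236, n·Y = -2535588, n·Z = -2559132.
Since n·X = -2347236 ≠ -2470842, X is off the plane and the points are not all coplanar.

No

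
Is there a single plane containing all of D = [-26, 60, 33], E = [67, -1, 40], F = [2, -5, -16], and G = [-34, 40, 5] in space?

No

A normal to the plane through D, E, F is n = DE × DF = (3444, 4753, -4337).
The plane has equation n·P = 52515. For G: n·G = 51339.
51339 ≠ 52515, so G is off the plane.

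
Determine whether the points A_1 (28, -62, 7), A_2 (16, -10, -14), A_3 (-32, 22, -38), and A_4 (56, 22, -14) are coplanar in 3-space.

Yes

With A_1 as base: A_1A_2 = (-12, 52, -21), A_1A_3 = (-60, 84, -45), A_1A_4 = (28, 84, -21).
A_1A_3 × A_1A_4 = (2016, -2520, -7392).
A_1A_2 · (A_1A_3 × A_1A_4) = 0.
The scalar triple product vanishes, so the four points are coplanar.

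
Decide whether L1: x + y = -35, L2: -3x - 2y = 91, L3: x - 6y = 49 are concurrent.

No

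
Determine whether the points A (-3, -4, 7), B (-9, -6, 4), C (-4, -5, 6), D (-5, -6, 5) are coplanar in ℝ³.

Yes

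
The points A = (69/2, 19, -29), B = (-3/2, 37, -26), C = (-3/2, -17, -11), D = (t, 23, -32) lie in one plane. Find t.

43

Normal to plane ABC: n = (432, 540, 1944); plane equation n·P = -31212.
Requiring n·D = -31212: (432)t + (-49788) = -31212.
So t = 43.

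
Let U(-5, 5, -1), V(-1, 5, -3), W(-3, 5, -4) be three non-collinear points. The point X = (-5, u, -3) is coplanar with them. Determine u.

5

Coplanarity requires UV · (UW × UX) = 0.
UV = (4, 0, -2), UW = (2, 0, -3); the triple product is linear in u with coefficient 8 and constant term -40.
Setting it to zero: u = 5.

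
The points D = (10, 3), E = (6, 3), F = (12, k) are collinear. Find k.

The three points are collinear iff det[DE; DF] = 0.
This determinant is linear in k: (-4)k + (12) = 0, so k = 3.

3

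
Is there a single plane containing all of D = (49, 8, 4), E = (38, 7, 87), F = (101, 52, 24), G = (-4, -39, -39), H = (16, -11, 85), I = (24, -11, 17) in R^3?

Yes

The plane through D, E, F has normal n = DE × DF = (-3672, 4536, -432) and equation n·P = -145368.
Checking the remaining points: n·G = -145368, n·H = -145368, n·I = -145368.
All equal -145368, so all 6 points lie in one plane.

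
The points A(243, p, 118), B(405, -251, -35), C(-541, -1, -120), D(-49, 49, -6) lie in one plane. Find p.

The points are coplanar iff AB · (AC × AD) = 0.
Expanding, this is linear in p: (-66024)p + (14789376) = 0.
So p = 224.

224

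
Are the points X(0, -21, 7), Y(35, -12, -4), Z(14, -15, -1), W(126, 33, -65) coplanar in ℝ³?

Yes

A normal to the plane through X, Y, Z is n = XY × XZ = (-6, 126, 84).
The plane has equation n·P = -2058. For W: n·W = -2058.
Equal, so W lies in the plane and all four are coplanar.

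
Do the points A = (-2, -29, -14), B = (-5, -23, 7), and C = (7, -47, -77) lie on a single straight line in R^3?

Yes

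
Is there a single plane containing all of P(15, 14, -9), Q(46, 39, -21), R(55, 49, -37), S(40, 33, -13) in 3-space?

No

A normal to the plane through P, Q, R is n = PQ × PR = (-280, 388, 85).
The plane has equation n·X = 467. For S: n·S = 499.
499 ≠ 467, so S is off the plane.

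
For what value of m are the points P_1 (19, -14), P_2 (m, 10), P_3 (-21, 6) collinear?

The three points are collinear iff det[P_1P_2; P_1P_3] = 0.
This determinant is linear in m: (20)m + (580) = 0, so m = -29.

-29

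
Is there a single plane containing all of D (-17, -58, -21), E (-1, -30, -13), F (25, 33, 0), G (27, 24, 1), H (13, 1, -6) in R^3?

Yes

The plane through D, E, F has normal n = DE × DF = (-140, 0, 280) and equation n·P = -3500.
Checking the remaining points: n·G = -3500, n·H = -3500.
All equal -3500, so all 5 points lie in one plane.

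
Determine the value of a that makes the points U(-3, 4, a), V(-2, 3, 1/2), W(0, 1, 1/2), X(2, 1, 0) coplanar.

The points are coplanar iff UV · (UW × UX) = 0.
Expanding, this is linear in a: (-4)a + (2) = 0.
So a = 1/2.

1/2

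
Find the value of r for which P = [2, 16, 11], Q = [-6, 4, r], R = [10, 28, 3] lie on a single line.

19

Direction PR = (8, 12, -8). From the x-coordinate of Q, the parameter along the line is τ = (-6 − 2)/8 = -1.
Then r = 11 + (-1)·(-8) = 19.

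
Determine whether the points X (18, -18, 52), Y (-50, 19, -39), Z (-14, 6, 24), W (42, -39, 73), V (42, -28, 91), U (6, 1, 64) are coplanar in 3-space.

No

The plane through X, Y, Z has normal n = XY × XZ = (1148, 1008, -448) and equation n·P = -20776.
Checking the remaining points: n·W = -23800, n·V = -20776, n·U = -20776.
Since n·W = -23800 ≠ -20776, W is off the plane and the points are not all coplanar.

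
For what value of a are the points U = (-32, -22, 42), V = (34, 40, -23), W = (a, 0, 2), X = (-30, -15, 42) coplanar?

4

The points are coplanar iff UV · (UW × UX) = 0.
Expanding, this is linear in a: (-455)a + (1820) = 0.
So a = 4.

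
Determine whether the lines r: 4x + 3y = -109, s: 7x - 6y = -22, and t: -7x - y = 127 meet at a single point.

Yes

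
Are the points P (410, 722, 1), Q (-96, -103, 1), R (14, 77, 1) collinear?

No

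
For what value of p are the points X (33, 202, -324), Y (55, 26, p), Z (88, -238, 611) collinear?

50

Direction XZ = (55, -440, 935). From the x-coordinate of Y, the parameter along the line is τ = (55 − 33)/55 = 2/5.
Then p = (-324) + 2/5·(935) = 50.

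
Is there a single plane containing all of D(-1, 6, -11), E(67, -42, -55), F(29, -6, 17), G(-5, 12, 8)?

Yes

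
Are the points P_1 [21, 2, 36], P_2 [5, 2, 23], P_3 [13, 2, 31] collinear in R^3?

No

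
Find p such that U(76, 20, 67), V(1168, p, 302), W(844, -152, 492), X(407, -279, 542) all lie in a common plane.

60

The points are coplanar iff UV · (UW × UX) = 0.
Expanding, this is linear in p: (-224125)p + (13447500) = 0.
So p = 60.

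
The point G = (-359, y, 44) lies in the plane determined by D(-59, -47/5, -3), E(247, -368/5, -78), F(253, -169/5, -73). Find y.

-574/5

The plane through D, E, F has equation 2664x − 1980y + 12564z = -176256.
Substituting G: (-1980)y + (-403560) = -176256, so y = -574/5.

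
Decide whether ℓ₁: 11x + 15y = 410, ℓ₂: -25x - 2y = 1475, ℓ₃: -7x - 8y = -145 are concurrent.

Yes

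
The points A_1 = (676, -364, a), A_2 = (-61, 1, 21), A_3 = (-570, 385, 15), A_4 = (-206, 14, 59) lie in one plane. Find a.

-49

The points are coplanar iff A_1A_2 · (A_1A_3 × A_1A_4) = 0.
Expanding, this is linear in a: (-49063)a + (-2404087) = 0.
So a = -49.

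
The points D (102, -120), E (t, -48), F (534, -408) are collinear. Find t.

The three points are collinear iff det[DE; DF] = 0.
This determinant is linear in t: (-288)t + (-1728) = 0, so t = -6.

-6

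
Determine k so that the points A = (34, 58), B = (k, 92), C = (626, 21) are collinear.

Collinearity: (B − A) must be parallel to (C − A) = (592, -37).
Cross-multiplying the components: (k − 34)·(-37) = (34)·(592).
Solving gives k = -510.

-510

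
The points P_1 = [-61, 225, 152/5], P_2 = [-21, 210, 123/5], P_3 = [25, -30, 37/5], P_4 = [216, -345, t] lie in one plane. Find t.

-159/5

Normal to plane P_1P_2P_3: n = (-1134, 2106/5, -8910); plane equation n·P = -106920.
Requiring n·P_4 = -106920: (-8910)t + (-390258) = -106920.
So t = -159/5.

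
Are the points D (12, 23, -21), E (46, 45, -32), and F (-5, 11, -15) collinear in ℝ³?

No

DE = (34, 22, -11), DF = (-17, -12, 6).
DE × DF = (0, -17, -34).
The cross product is nonzero, so the points do not lie on one line.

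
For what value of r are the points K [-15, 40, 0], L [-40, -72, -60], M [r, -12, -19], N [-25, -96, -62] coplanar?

-10

The points are coplanar iff KL · (KM × KN) = 0.
Expanding, this is linear in r: (1216)r + (12160) = 0.
So r = -10.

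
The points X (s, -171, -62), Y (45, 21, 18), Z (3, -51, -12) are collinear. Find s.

Direction YZ = (-42, -72, -30). From the y-coordinate of X, the parameter along the line is τ = (-171 − 21)/(-72) = 8/3.
Then s = 45 + 8/3·(-42) = -67.

-67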